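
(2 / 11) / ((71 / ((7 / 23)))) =14 / 17963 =0.00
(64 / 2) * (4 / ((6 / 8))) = 170.67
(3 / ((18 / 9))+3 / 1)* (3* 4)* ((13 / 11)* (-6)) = -4212 / 11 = -382.91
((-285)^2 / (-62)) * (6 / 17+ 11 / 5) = -113715 / 34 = -3344.56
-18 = -18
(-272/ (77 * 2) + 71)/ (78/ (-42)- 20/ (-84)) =-15993/ 374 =-42.76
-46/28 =-23/14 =-1.64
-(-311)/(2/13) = 4043/2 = 2021.50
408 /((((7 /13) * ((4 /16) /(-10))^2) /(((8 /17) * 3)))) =11980800 /7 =1711542.86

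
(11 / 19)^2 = 121 / 361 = 0.34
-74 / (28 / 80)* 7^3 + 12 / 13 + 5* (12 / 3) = -72499.08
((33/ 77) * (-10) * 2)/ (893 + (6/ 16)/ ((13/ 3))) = -0.01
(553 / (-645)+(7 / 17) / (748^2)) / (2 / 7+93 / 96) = -73638496246 / 107745258885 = -0.68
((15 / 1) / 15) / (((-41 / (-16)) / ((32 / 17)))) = 512 / 697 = 0.73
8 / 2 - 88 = -84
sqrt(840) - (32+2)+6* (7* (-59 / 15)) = -170.22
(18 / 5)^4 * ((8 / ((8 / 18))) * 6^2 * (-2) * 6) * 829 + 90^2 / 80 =-2706828581691 / 2500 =-1082731432.68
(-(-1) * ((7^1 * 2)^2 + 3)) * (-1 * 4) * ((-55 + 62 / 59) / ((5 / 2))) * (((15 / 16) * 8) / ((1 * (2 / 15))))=57007530 / 59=966229.32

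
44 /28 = 11 /7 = 1.57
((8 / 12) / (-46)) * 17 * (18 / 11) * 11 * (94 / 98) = -4.25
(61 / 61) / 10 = 1 / 10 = 0.10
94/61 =1.54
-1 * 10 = -10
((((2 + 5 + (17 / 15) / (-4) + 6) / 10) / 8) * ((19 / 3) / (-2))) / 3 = -14497 / 86400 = -0.17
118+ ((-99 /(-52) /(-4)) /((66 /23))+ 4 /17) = 834987 /7072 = 118.07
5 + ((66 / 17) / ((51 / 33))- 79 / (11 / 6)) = -113105 / 3179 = -35.58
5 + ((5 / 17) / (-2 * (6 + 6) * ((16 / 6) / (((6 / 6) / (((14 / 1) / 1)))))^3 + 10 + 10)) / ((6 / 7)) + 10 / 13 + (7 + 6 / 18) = 195270621161 / 14903237544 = 13.10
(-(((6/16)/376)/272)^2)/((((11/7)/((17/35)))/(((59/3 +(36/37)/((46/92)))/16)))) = -7197/1282120802631680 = -0.00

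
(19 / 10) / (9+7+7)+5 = 1169 / 230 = 5.08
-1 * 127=-127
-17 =-17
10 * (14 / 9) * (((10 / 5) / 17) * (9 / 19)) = 280 / 323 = 0.87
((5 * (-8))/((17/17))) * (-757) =30280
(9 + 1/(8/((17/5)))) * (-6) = -1131/20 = -56.55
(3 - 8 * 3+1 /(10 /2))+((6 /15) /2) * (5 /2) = -203 /10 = -20.30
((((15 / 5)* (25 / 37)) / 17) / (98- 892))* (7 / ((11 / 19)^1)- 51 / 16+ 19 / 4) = -180225 / 87898976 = -0.00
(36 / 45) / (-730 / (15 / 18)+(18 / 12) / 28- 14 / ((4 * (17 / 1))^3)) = -4402048 / 4819948025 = -0.00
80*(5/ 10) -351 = -311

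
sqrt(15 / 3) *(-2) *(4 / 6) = -4 *sqrt(5) / 3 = -2.98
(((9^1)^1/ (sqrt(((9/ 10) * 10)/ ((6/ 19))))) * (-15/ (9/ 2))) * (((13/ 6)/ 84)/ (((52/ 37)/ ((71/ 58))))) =-13135 * sqrt(114)/ 1110816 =-0.13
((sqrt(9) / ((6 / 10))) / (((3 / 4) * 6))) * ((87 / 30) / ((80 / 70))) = 203 / 72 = 2.82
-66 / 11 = -6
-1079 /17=-63.47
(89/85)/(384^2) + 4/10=5013593/12533760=0.40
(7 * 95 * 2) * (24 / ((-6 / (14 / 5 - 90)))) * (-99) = -45926496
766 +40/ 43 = 32978/ 43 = 766.93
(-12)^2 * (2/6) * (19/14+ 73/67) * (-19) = -1046520/469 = -2231.39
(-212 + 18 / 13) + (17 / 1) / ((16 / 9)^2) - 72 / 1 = -922643 / 3328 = -277.24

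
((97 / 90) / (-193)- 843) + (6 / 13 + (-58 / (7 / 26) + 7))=-1661240887 / 1580670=-1050.97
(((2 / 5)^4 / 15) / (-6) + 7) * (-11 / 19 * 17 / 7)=-36814129 / 3740625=-9.84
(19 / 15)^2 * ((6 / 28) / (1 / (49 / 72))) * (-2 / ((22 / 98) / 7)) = -866761 / 59400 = -14.59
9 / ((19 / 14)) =126 / 19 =6.63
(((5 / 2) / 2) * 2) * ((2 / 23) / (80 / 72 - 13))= -45 / 2461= -0.02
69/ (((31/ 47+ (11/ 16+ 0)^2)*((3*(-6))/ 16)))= -2213888/ 40869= -54.17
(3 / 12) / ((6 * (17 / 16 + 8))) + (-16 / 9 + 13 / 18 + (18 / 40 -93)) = -488597 / 5220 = -93.60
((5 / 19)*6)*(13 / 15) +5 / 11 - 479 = -477.18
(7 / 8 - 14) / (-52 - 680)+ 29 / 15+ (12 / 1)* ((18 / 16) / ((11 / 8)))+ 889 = 290119823 / 322080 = 900.77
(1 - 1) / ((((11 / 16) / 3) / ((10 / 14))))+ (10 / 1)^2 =100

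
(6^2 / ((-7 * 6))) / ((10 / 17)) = -51 / 35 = -1.46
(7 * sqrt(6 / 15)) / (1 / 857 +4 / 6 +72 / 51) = 305949 * sqrt(10) / 454465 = 2.13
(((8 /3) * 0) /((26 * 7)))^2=0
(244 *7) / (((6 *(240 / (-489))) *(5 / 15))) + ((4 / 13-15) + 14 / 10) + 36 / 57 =-3463307 / 1976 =-1752.69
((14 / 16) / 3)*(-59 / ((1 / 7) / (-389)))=1124599 / 24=46858.29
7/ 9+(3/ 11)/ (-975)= 0.78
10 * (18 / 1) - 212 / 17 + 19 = 3171 / 17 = 186.53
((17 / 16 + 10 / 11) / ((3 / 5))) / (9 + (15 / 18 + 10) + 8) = 1735 / 14696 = 0.12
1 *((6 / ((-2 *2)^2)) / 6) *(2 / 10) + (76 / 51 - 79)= -316189 / 4080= -77.50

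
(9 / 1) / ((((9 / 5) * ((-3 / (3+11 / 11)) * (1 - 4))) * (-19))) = -20 / 171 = -0.12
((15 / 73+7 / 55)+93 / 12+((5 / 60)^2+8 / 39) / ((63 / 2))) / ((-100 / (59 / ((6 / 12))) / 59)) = -6666944289073 / 11837826000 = -563.19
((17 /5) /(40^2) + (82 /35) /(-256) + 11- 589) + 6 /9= -193986361 /336000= -577.34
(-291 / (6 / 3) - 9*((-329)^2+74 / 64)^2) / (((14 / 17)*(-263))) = 1835626244188017 / 3770368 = 486855989.70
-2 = -2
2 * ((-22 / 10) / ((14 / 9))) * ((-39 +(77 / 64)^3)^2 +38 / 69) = -217302662042707197 / 55319178772480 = -3928.16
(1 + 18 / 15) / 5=11 / 25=0.44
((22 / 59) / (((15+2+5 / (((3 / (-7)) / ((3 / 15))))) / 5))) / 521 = 15 / 61478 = 0.00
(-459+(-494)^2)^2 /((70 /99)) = 5873645737971 /70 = 83909224828.16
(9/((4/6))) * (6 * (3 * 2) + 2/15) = 2439/5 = 487.80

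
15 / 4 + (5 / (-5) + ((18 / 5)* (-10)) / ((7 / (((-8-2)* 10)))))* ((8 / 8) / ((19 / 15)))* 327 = 70496655 / 532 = 132512.51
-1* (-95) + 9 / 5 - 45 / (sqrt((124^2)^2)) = 7441759 / 76880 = 96.80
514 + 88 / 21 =10882 / 21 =518.19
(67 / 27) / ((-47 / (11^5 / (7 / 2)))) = -21580834 / 8883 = -2429.45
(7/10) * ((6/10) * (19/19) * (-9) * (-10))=189/5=37.80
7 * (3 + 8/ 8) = 28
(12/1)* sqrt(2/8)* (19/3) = 38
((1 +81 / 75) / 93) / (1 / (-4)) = -208 / 2325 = -0.09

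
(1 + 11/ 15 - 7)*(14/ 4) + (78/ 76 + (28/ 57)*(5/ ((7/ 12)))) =-3761/ 285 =-13.20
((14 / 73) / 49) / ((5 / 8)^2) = 128 / 12775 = 0.01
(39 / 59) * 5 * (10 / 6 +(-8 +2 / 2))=-1040 / 59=-17.63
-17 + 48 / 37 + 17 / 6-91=-23059 / 222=-103.87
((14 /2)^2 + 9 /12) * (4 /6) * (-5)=-995 /6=-165.83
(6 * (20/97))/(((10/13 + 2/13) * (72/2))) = 65/1746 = 0.04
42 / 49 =6 / 7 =0.86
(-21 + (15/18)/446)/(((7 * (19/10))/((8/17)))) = -1123820/1512609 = -0.74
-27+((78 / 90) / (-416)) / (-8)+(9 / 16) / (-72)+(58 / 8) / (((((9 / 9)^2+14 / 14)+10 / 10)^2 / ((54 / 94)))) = -4790803 / 180480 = -26.54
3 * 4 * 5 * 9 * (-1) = -540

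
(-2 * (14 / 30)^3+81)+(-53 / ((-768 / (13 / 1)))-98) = -14088491 / 864000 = -16.31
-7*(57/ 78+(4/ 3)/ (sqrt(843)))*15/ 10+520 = 26641/ 52 - 14*sqrt(843)/ 843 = 511.84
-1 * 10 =-10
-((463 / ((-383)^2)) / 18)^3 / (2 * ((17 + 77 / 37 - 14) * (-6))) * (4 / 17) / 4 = 3672355339 / 705989392484992665676416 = 0.00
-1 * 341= -341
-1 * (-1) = 1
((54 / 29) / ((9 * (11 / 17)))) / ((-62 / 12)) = -612 / 9889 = -0.06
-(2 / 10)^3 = -1 / 125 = -0.01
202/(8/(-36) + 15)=1818/133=13.67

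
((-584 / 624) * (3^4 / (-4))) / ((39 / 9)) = 5913 / 1352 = 4.37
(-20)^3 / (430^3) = -8 / 79507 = -0.00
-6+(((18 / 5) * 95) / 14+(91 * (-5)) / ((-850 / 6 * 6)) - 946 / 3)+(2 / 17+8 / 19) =-20066201 / 67830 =-295.83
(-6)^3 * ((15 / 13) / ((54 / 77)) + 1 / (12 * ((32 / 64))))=-5088 / 13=-391.38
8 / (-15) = -8 / 15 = -0.53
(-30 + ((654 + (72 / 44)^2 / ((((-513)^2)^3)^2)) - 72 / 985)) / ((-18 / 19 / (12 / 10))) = -304985137565382080319273272331958113868 / 385906968928496819735871170669536725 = -790.31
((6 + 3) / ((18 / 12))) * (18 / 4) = 27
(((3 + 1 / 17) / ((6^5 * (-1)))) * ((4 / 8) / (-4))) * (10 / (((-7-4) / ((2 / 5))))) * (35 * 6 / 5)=-91 / 121176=-0.00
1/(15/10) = 0.67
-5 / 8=-0.62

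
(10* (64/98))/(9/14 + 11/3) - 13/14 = 0.59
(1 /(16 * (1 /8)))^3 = 1 /8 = 0.12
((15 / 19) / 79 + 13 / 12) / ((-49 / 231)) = -216623 / 42028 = -5.15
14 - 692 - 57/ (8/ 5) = -5709/ 8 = -713.62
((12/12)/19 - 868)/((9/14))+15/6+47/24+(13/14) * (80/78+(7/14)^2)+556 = -629221/798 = -788.50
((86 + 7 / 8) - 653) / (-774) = 4529 / 6192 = 0.73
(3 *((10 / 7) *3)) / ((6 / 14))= 30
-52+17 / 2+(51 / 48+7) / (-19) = -13353 / 304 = -43.92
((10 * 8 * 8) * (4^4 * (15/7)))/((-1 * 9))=-819200/21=-39009.52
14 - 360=-346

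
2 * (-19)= -38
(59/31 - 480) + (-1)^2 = -14790/31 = -477.10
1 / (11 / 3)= 3 / 11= 0.27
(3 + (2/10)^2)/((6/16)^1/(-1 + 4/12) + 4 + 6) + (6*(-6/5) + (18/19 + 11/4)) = -912489/286900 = -3.18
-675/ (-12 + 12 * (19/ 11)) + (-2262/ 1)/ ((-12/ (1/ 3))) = -1393/ 96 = -14.51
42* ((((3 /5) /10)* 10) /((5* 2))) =63 /25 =2.52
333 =333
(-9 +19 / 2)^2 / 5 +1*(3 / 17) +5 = 1777 / 340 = 5.23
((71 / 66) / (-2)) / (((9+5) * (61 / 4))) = -71 / 28182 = -0.00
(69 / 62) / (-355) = -69 / 22010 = -0.00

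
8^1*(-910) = -7280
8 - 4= 4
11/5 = 2.20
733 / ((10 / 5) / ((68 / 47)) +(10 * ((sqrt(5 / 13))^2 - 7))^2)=4211818 / 25154343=0.17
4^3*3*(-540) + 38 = -103642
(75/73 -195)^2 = 200505600/5329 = 37625.37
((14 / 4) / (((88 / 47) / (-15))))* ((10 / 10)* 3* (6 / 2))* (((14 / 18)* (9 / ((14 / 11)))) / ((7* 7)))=-6345 / 224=-28.33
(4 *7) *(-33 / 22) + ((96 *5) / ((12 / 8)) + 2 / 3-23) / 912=-6001 / 144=-41.67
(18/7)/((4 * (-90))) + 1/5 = 27/140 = 0.19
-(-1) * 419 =419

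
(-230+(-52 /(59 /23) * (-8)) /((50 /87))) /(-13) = -76958 /19175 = -4.01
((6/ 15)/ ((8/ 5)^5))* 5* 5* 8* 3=46875/ 2048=22.89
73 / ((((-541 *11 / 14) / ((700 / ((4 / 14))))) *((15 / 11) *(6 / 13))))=-3255070 / 4869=-668.53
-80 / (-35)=16 / 7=2.29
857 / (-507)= -857 / 507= -1.69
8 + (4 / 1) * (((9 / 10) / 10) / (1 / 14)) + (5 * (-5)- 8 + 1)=-474 / 25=-18.96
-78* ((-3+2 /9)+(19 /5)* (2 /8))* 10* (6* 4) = 34216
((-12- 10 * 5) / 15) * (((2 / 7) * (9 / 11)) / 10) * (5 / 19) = -186 / 7315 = -0.03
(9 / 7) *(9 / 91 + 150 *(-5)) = -614169 / 637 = -964.16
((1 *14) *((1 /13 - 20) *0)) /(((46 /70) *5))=0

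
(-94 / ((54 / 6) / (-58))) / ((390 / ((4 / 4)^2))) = 2726 / 1755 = 1.55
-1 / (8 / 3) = -3 / 8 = -0.38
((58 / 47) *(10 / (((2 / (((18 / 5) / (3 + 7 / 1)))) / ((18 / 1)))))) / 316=2349 / 18565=0.13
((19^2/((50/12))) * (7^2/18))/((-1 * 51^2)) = -17689/195075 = -0.09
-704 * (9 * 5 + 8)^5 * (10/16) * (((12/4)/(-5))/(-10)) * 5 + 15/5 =-55201805073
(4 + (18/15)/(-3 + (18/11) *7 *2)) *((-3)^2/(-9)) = -1482/365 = -4.06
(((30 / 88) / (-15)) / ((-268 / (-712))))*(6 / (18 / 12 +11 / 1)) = -534 / 18425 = -0.03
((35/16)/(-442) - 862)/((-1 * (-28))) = -6096099/198016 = -30.79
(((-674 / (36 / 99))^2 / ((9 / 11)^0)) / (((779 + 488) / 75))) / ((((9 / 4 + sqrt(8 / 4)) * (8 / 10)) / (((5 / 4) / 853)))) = 231893701875 / 847308784 - 25765966875 * sqrt(2) / 211827196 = 101.66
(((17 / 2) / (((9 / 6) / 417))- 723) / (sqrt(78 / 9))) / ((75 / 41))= 6724*sqrt(78) / 195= 304.54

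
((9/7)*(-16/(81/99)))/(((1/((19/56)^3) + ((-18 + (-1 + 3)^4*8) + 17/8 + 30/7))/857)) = -8276453504/54548317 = -151.73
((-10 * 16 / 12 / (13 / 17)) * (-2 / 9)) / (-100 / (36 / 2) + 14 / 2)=1360 / 507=2.68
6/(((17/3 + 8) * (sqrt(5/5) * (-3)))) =-0.15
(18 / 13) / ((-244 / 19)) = -171 / 1586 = -0.11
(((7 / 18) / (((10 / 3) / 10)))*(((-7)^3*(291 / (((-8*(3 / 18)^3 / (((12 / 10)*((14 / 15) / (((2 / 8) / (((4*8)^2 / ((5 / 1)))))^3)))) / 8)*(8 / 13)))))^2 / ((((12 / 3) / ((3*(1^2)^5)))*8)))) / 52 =9558261849256432194992620568265621504 / 9765625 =978766013363858656767244400000.00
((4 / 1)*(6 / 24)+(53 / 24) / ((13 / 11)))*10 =4475 / 156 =28.69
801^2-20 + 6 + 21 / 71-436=641151.30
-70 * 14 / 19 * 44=-43120 / 19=-2269.47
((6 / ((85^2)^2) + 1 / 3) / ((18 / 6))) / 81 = 52200643 / 38054255625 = 0.00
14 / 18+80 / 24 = 37 / 9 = 4.11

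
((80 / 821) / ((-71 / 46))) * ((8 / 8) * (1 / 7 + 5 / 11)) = -0.04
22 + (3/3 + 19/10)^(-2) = 18602/841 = 22.12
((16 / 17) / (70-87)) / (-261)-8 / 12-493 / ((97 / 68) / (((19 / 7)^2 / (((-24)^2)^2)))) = -2227366444081 / 3304065364992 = -0.67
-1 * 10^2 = -100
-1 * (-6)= 6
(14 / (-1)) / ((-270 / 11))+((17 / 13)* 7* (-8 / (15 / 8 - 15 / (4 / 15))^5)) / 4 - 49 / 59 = -3107746280606744 / 11946526443028125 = -0.26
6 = 6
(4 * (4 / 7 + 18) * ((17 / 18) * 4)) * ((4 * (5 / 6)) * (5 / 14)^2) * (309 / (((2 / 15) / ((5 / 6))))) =711343750 / 3087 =230432.05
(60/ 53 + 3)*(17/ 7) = 3723/ 371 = 10.04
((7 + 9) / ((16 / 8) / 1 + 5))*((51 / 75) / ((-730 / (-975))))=5304 / 2555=2.08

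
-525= -525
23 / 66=0.35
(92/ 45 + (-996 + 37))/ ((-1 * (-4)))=-43063/ 180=-239.24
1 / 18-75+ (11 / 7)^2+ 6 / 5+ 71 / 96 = -4976983 / 70560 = -70.54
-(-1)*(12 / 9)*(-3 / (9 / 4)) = -16 / 9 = -1.78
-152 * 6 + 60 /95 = -17316 /19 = -911.37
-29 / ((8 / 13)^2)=-76.58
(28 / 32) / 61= 7 / 488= 0.01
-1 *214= -214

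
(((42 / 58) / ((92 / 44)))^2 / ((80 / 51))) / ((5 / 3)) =8164233 / 177955600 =0.05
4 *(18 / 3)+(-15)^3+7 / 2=-6695 / 2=-3347.50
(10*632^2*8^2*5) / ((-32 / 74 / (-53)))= 156654092800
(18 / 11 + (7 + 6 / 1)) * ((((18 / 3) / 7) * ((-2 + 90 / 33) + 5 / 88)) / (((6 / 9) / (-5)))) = -71415 / 968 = -73.78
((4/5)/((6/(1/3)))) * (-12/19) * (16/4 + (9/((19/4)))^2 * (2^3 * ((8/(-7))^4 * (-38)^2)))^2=-230870768810680448/1642968285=-140520526.73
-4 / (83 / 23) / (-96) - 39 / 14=-38683 / 13944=-2.77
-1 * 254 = -254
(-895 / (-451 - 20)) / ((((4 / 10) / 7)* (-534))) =-31325 / 503028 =-0.06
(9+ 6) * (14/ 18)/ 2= 35/ 6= 5.83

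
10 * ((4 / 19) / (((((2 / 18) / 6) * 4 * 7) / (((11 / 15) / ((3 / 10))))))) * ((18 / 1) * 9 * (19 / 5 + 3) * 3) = 4362336 / 133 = 32799.52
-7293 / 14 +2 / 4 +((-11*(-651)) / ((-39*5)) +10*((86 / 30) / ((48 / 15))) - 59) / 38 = -522.71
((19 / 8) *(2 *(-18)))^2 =29241 / 4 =7310.25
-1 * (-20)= 20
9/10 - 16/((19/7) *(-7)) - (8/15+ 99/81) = -23/1710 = -0.01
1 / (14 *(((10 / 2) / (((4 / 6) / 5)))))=1 / 525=0.00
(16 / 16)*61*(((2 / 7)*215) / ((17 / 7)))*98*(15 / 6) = 6426350 / 17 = 378020.59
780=780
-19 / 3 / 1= -6.33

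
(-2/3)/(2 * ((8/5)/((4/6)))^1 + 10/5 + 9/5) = -10/129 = -0.08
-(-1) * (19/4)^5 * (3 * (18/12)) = 22284891/2048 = 10881.29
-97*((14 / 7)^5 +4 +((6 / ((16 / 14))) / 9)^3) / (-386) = 6067447 / 667008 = 9.10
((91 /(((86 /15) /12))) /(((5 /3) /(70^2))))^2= 579778977960000 /1849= 313563535943.75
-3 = -3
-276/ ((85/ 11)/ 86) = -261096/ 85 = -3071.72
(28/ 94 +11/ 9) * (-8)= -5144/ 423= -12.16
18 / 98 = 9 / 49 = 0.18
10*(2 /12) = 5 /3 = 1.67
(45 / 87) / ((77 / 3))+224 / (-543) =-475757 / 1212519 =-0.39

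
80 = 80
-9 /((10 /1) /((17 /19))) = -153 /190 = -0.81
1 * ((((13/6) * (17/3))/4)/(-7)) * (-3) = 1.32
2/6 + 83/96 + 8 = 9.20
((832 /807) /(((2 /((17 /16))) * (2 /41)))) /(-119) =-533 /5649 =-0.09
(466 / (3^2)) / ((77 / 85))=39610 / 693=57.16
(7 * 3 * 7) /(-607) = -147 /607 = -0.24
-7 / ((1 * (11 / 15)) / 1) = -105 / 11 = -9.55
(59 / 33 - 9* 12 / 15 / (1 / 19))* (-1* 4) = 89108 / 165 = 540.05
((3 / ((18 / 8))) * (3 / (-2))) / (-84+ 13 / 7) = 14 / 575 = 0.02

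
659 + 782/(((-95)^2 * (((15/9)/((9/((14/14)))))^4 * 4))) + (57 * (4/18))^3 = 825362453887/304593750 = 2709.72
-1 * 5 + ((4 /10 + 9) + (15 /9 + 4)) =151 /15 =10.07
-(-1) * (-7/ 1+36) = 29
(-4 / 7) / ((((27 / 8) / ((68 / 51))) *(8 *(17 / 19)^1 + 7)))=-2432 / 152523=-0.02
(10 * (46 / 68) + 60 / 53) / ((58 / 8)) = 28460 / 26129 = 1.09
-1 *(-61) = 61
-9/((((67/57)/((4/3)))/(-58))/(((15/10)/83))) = 59508/5561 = 10.70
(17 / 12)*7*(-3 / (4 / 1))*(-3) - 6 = 261 / 16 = 16.31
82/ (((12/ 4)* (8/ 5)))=205/ 12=17.08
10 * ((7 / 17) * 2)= 140 / 17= 8.24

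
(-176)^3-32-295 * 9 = -5454463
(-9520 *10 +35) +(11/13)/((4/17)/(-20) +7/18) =-95162.76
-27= -27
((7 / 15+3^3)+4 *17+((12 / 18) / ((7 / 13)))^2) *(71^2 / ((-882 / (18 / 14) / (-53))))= 28572014966 / 756315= 37777.93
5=5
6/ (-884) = -0.01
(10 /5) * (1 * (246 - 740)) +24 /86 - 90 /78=-552781 /559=-988.87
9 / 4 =2.25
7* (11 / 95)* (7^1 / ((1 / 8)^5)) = 17661952 / 95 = 185915.28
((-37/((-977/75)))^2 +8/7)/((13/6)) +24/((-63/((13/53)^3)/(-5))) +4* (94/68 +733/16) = 509303992379911049/2638082032252212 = 193.06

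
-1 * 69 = -69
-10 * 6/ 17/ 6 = -10/ 17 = -0.59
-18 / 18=-1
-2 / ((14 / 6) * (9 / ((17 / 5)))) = -34 / 105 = -0.32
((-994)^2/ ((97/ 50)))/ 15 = 9880360/ 291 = 33953.13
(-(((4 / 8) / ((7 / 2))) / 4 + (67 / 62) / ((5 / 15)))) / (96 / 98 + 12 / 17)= -338555 / 174096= -1.94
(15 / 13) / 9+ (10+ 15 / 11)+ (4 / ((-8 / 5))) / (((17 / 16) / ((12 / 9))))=20310 / 2431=8.35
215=215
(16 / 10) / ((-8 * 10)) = -1 / 50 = -0.02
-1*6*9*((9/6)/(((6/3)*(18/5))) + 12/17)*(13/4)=-43641/272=-160.44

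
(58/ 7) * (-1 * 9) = -522/ 7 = -74.57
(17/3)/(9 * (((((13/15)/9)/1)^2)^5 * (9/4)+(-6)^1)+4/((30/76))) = -562652592208242187500/4355593007780063383151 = -0.13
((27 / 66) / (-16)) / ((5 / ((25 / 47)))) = -45 / 16544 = -0.00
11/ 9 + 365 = 3296/ 9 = 366.22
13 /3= 4.33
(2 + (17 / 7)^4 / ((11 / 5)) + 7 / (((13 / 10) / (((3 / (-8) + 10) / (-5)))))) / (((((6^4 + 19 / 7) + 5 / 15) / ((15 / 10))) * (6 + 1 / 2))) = 18408015 / 13915789888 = 0.00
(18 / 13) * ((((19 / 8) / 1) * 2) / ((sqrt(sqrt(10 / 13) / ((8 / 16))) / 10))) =171 * 26^(1 / 4) * 5^(3 / 4) / 26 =49.66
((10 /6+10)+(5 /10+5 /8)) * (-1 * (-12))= 153.50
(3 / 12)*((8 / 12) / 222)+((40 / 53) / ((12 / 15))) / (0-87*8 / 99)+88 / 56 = 5151952 / 3582747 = 1.44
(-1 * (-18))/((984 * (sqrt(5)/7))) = 21 * sqrt(5)/820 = 0.06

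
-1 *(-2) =2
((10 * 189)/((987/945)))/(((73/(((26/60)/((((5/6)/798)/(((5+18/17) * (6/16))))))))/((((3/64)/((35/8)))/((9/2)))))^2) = 9908665759629/5790704560000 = 1.71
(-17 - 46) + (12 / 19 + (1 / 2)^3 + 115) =8019 / 152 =52.76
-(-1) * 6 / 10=3 / 5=0.60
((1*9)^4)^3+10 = 282429536491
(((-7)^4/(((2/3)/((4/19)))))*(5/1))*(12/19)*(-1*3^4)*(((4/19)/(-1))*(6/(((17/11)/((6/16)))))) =6931302840/116603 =59443.61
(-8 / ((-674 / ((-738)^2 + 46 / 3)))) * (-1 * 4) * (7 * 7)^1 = -1281038752 / 1011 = -1267100.64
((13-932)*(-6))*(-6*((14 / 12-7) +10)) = -137850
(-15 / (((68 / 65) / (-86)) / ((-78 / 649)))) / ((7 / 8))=-13080600 / 77231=-169.37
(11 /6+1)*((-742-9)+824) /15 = 1241 /90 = 13.79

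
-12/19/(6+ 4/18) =-27/266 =-0.10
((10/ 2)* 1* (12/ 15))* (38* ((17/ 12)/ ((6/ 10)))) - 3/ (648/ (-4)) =19381/ 54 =358.91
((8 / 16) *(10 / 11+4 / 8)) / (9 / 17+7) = 527 / 5632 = 0.09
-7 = -7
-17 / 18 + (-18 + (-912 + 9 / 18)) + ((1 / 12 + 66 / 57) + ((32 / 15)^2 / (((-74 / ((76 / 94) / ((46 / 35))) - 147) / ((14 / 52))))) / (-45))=-330445464247303 / 355622424300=-929.20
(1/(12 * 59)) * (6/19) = 1/2242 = 0.00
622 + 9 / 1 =631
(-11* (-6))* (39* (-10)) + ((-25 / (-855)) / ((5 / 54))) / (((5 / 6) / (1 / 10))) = -12226482 / 475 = -25739.96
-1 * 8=-8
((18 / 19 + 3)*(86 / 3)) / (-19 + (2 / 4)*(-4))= -2150 / 399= -5.39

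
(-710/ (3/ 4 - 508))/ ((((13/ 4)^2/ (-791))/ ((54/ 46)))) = -123.05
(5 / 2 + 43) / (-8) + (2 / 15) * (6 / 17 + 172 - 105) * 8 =66.16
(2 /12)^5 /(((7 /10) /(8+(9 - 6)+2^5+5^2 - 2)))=55 /4536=0.01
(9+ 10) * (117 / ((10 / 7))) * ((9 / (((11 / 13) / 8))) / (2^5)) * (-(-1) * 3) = 5461911 / 440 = 12413.43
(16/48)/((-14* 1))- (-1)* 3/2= 31/21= 1.48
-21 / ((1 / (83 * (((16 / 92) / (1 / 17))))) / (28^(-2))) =-4233 / 644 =-6.57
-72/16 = -9/2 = -4.50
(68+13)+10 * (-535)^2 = 2862331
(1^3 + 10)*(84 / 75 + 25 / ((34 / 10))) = 39611 / 425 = 93.20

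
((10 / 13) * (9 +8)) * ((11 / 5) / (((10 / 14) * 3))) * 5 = 2618 / 39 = 67.13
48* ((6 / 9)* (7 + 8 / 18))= 2144 / 9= 238.22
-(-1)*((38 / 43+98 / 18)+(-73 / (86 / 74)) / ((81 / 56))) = -3005 / 81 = -37.10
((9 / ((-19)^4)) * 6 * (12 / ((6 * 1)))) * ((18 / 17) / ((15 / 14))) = 0.00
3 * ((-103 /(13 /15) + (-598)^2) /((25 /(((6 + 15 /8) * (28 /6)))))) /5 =2049462387 /6500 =315301.91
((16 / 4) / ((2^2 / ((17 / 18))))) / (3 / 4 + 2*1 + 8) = 34 / 387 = 0.09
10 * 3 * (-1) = -30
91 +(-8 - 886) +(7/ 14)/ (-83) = -133299/ 166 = -803.01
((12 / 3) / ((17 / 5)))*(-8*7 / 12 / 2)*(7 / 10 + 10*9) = -12698 / 51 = -248.98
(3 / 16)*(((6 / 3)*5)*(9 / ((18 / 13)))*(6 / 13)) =45 / 8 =5.62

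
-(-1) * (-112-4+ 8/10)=-576/5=-115.20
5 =5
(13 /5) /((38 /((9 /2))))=117 /380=0.31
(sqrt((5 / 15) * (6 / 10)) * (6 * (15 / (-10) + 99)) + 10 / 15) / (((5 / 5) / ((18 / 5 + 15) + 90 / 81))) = 1774 / 135 + 11531 * sqrt(5) / 5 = 5169.96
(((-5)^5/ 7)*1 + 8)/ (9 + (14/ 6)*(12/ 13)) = -39897/ 1015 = -39.31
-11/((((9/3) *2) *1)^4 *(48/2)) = -11/31104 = -0.00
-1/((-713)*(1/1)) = 1/713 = 0.00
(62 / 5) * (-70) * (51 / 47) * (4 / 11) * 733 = -129793776 / 517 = -251051.79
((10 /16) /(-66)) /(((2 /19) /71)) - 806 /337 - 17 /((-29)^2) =-2633502865 /299288352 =-8.80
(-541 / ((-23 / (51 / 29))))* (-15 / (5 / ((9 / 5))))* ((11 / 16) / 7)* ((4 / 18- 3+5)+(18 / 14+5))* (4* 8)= -976059216 / 163415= -5972.89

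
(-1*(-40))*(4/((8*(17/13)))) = 260/17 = 15.29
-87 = -87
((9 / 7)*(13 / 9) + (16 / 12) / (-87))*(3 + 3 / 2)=3365 / 406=8.29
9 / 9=1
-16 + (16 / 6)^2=-80 / 9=-8.89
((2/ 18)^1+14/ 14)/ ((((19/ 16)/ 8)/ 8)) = 10240/ 171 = 59.88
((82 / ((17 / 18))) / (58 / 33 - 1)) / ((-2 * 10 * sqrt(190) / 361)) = -231363 * sqrt(190) / 21250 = -150.08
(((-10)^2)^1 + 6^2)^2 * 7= 129472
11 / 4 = 2.75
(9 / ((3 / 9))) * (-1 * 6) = -162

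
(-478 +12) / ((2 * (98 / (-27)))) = 6291 / 98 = 64.19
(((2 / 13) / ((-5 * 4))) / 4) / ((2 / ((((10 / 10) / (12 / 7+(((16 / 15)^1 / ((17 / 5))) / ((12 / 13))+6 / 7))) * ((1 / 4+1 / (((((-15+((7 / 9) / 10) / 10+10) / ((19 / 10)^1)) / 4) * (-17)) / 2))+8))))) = -162243459 / 58278163840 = -0.00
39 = 39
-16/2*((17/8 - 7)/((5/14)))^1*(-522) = -285012/5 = -57002.40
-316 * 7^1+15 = -2197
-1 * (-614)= 614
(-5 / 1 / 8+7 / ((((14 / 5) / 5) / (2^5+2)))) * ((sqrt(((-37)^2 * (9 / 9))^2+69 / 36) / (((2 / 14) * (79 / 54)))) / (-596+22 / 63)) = -13474755 * sqrt(67469865) / 23716432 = -4666.88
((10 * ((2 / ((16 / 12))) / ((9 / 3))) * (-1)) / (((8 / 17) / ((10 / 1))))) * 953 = -405025 / 4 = -101256.25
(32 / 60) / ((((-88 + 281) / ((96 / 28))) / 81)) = 5184 / 6755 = 0.77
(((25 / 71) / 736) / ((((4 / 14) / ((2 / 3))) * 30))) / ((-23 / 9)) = -35 / 2403776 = -0.00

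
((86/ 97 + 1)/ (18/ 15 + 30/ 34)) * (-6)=-31110/ 5723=-5.44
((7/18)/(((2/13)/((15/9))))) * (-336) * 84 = -118906.67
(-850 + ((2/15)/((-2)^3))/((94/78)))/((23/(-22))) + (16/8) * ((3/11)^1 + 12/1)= 99599273/118910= 837.60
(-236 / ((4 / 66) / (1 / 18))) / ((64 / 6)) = -649 / 32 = -20.28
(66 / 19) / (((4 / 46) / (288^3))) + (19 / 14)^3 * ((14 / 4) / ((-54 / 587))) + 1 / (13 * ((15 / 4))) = 49893316707195077 / 52284960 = 954257528.50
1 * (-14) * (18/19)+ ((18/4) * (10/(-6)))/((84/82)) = -10951/532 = -20.58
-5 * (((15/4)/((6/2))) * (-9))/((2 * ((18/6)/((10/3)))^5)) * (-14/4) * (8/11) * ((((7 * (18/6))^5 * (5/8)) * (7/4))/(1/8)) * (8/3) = -10294287500000/891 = -11553633557.80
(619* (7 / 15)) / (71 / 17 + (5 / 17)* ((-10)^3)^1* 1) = -1.00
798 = 798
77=77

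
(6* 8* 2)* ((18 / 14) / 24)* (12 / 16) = 27 / 7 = 3.86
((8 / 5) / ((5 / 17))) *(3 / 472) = 51 / 1475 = 0.03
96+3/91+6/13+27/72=70521/728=96.87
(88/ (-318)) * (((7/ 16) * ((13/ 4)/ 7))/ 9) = -143/ 22896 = -0.01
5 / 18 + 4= 77 / 18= 4.28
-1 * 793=-793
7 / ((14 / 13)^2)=169 / 28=6.04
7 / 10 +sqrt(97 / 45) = 7 / 10 +sqrt(485) / 15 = 2.17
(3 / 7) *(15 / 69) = 15 / 161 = 0.09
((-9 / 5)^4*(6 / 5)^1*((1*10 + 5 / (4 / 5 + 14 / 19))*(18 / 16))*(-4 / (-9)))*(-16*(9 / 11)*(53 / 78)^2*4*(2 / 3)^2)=-76078416672 / 84816875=-896.97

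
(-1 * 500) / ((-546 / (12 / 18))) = 500 / 819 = 0.61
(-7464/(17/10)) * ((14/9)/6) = -174160/153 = -1138.30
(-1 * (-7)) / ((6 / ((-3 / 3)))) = -7 / 6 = -1.17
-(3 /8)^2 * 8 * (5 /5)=-9 /8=-1.12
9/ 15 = 3/ 5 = 0.60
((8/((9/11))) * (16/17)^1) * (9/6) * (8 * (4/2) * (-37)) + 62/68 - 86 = -842215/102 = -8257.01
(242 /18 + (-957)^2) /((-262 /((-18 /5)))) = 8242762 /655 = 12584.37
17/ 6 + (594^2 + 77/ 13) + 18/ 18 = 27521969/ 78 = 352845.76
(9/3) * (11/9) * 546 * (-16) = -32032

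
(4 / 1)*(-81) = -324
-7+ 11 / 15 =-94 / 15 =-6.27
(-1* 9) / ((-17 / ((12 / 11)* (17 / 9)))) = 12 / 11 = 1.09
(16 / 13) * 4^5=16384 / 13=1260.31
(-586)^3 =-201230056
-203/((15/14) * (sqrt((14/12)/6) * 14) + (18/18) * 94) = -76328/35169 + 2030 * sqrt(7)/35169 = -2.02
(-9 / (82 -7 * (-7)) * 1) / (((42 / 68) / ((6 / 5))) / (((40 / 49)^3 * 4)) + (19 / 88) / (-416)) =-4480819200 / 15393580619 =-0.29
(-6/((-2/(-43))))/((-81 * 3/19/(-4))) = -3268/81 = -40.35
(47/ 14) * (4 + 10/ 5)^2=846/ 7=120.86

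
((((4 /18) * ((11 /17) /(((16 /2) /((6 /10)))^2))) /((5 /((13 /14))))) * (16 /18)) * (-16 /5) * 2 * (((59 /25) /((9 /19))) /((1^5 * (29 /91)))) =-8335756 /623953125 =-0.01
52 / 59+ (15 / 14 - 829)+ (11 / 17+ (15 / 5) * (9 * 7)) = -637.40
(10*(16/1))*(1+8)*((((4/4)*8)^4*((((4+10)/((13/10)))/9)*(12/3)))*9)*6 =19818086400/13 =1524468184.62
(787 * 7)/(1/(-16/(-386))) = 44072/193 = 228.35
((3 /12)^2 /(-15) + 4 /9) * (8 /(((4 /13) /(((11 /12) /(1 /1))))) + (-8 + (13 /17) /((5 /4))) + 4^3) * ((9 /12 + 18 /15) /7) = 24153181 /2448000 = 9.87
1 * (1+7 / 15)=22 / 15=1.47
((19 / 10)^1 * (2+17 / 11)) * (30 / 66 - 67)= -271206 / 605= -448.27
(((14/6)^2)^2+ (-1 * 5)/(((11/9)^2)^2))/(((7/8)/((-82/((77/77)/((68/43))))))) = -1449574252288/356962221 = -4060.86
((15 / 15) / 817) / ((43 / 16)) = 16 / 35131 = 0.00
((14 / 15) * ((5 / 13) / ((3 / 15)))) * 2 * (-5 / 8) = -175 / 78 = -2.24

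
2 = 2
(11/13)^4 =14641/28561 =0.51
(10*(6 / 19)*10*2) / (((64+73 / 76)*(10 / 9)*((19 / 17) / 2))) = 146880 / 93803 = 1.57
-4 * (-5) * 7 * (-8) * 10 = -11200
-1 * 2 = -2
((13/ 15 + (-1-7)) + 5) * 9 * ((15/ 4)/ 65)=-72/ 65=-1.11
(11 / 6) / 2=11 / 12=0.92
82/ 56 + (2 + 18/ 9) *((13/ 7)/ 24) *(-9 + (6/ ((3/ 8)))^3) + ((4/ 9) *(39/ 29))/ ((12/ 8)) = 9258407/ 7308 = 1266.89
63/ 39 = 21/ 13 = 1.62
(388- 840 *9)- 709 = -7881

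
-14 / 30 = -7 / 15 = -0.47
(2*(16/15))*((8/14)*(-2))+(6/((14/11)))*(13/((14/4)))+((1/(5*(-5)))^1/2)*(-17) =113279/7350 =15.41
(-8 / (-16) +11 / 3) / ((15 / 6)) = 5 / 3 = 1.67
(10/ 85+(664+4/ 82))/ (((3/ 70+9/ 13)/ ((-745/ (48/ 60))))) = -130766385750/ 155431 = -841314.70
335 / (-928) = -335 / 928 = -0.36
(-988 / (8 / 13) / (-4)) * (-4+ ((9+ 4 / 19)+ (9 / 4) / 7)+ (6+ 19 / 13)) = 1168219 / 224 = 5215.26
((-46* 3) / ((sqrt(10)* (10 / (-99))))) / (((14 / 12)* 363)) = 621* sqrt(10) / 1925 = 1.02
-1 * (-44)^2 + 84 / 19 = -36700 / 19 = -1931.58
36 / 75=12 / 25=0.48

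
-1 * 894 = -894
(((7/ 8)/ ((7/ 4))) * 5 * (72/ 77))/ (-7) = -180/ 539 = -0.33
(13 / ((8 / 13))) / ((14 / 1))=169 / 112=1.51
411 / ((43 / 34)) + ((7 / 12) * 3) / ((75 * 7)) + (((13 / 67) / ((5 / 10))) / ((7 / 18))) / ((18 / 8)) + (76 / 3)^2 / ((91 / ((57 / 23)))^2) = 1233919270469569 / 3786194930700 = 325.90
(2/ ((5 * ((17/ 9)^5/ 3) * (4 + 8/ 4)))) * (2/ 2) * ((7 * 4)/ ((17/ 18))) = 29760696/ 120687845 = 0.25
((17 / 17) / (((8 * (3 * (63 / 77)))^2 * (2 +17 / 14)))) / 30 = 847 / 31492800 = 0.00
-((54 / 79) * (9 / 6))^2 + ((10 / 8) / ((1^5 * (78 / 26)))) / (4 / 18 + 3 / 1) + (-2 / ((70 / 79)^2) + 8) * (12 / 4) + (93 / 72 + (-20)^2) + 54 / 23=51288453829903 / 122384761800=419.08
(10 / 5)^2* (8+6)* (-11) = -616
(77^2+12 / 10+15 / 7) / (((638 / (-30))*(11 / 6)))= -3737376 / 24563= -152.15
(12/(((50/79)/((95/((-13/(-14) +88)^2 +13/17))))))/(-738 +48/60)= -0.00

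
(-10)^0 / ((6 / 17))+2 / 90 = 257 / 90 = 2.86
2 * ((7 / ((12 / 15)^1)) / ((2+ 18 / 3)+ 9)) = 1.03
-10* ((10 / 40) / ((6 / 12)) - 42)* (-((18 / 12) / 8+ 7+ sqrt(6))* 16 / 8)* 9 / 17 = -429525 / 136 - 7470* sqrt(6) / 17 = -4234.61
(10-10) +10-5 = 5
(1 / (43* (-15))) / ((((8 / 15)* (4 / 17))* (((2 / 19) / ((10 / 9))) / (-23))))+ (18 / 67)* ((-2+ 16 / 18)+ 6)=3578507 / 829728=4.31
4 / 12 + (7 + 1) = 25 / 3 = 8.33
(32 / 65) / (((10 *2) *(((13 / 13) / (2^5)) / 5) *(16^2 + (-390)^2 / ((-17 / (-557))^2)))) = 18496 / 766820386865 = 0.00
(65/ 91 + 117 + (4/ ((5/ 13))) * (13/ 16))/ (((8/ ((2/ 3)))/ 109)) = 1925267/ 1680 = 1145.99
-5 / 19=-0.26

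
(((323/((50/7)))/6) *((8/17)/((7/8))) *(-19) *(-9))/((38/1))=456/25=18.24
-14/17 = -0.82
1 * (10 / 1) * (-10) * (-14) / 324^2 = 175 / 13122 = 0.01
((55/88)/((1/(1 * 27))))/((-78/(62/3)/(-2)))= 465/52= 8.94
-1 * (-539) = 539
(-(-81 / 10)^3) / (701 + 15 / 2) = 531441 / 708500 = 0.75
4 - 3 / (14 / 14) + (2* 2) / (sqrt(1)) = 5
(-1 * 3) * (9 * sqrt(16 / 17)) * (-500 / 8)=6750 * sqrt(17) / 17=1637.12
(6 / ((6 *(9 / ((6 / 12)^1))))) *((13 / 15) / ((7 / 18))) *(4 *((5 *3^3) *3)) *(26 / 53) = 36504 / 371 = 98.39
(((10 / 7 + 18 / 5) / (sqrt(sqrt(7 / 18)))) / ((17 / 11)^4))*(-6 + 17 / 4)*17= -644204*2^(1 / 4)*sqrt(3)*7^(3 / 4) / 171955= -33.21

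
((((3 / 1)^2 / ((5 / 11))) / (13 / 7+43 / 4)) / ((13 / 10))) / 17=5544 / 78013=0.07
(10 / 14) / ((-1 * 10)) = -1 / 14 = -0.07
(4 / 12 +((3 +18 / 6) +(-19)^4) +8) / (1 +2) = 391006 / 9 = 43445.11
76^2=5776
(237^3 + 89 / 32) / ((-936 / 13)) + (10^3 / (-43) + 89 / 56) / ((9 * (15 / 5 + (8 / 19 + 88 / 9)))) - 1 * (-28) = -289352883752117 / 1565238528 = -184861.85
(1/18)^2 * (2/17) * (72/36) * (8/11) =8/15147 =0.00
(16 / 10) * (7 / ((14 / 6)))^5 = 1944 / 5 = 388.80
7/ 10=0.70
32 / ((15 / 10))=21.33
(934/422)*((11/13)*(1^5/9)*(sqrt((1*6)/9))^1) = 5137*sqrt(6)/74061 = 0.17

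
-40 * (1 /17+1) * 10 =-7200 /17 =-423.53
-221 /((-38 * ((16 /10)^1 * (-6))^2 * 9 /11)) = 60775 /787968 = 0.08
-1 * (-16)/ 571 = 16/ 571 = 0.03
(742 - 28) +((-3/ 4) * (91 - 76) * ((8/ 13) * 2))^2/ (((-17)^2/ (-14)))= 34418874/ 48841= 704.71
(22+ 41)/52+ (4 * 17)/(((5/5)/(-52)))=-183809/52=-3534.79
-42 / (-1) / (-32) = -21 / 16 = -1.31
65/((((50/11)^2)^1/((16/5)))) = 6292/625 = 10.07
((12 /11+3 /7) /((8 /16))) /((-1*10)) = -117 /385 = -0.30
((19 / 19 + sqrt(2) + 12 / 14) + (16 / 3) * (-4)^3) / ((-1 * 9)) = 7129 / 189 - sqrt(2) / 9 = 37.56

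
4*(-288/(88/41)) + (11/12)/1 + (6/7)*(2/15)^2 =-12376873/23100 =-535.80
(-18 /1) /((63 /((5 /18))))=-5 /63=-0.08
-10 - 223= -233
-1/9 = -0.11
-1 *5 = -5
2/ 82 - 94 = -3853/ 41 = -93.98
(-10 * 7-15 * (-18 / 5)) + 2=-14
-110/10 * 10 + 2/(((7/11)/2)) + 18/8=-101.46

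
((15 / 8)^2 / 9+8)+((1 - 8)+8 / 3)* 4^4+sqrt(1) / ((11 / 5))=-2324231 / 2112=-1100.49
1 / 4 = 0.25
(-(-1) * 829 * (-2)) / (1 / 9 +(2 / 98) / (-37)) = -13526793 / 902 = -14996.44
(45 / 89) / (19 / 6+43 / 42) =0.12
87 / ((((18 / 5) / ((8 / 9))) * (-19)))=-1.13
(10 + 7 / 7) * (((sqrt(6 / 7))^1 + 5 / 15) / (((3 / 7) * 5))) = 6.46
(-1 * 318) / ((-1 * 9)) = 106 / 3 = 35.33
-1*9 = -9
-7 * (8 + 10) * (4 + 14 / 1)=-2268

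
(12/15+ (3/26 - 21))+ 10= -1311/130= -10.08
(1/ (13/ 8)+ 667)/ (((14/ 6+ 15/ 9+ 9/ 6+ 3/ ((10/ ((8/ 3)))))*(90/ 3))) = 2893/ 819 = 3.53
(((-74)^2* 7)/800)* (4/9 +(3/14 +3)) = 631109/3600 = 175.31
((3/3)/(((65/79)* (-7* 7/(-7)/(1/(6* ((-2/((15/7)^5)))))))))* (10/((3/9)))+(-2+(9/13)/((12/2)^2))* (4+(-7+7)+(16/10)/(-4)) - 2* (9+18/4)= -31613913/588245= -53.74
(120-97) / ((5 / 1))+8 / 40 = 24 / 5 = 4.80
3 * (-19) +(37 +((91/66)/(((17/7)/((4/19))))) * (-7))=-222098/10659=-20.84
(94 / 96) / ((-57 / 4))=-47 / 684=-0.07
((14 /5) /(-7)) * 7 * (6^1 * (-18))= 1512 /5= 302.40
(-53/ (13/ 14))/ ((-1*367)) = 742/ 4771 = 0.16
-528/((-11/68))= 3264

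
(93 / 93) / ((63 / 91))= 13 / 9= 1.44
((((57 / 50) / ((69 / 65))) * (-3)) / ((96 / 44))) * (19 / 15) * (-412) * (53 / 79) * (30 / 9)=281809957 / 163530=1723.29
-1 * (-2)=2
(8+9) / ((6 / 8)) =68 / 3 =22.67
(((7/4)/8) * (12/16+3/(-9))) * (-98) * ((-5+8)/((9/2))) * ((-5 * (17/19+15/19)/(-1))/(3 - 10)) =1225/171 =7.16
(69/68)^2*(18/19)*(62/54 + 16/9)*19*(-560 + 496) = -1002984/289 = -3470.53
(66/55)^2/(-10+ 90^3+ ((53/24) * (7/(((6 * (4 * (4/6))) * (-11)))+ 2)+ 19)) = 50688/25661269175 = 0.00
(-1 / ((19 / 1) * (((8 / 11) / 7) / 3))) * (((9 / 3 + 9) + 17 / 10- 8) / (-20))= 693 / 1600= 0.43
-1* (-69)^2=-4761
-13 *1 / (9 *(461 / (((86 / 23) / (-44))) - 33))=559 / 2112165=0.00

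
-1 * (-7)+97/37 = 356/37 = 9.62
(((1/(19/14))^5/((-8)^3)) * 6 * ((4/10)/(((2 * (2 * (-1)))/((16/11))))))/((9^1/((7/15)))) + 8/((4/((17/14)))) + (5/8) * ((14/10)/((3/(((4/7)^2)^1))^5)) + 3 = 36247452890859119311/6677122320879889725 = 5.43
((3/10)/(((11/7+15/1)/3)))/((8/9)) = 567/9280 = 0.06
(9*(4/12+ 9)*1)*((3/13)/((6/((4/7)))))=24/13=1.85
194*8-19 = 1533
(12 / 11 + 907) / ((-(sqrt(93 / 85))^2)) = -849065 / 1023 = -829.98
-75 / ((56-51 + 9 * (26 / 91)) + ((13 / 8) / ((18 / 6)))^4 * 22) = -87091200 / 10991261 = -7.92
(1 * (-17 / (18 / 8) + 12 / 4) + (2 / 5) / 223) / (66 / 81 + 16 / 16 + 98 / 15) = -137091 / 251321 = -0.55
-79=-79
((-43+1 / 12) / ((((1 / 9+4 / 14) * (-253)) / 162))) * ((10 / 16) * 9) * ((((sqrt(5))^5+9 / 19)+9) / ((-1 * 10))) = -7884135 * sqrt(5) / 8096-14191443 / 38456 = -2546.58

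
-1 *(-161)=161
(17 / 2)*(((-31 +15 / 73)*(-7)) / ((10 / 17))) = 1136926 / 365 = 3114.87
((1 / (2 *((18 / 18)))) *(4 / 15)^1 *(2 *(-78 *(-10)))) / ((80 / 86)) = 1118 / 5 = 223.60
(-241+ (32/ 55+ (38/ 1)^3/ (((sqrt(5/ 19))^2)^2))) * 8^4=892234125312/ 275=3244487728.41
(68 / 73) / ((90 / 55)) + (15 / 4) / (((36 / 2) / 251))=277837 / 5256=52.86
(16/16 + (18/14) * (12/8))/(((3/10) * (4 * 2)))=205/168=1.22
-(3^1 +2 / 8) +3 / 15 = -61 / 20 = -3.05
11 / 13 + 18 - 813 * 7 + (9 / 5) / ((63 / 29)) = -2580453 / 455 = -5671.33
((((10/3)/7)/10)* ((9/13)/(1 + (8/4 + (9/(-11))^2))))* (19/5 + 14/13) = 38357/875420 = 0.04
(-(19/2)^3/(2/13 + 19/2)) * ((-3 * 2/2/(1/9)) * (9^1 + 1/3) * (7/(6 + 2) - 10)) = -410079033/2008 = -204222.63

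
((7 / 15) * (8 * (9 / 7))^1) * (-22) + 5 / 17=-8951 / 85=-105.31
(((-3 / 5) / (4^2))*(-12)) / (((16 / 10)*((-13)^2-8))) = 9 / 5152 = 0.00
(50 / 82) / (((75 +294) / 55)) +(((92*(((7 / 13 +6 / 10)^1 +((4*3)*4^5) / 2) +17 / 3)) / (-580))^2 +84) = 1279366304824983476 / 1343918525625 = 951967.16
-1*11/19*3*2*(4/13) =-264/247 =-1.07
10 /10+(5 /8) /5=1.12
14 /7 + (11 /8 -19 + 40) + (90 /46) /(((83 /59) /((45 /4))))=611205 /15272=40.02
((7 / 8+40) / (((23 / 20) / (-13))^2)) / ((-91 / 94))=-19979700 / 3703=-5395.54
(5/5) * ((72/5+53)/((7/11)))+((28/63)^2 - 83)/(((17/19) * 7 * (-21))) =107832484/1012095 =106.54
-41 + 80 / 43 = -39.14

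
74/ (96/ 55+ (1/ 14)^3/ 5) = 2233616/ 52687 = 42.39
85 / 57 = 1.49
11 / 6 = 1.83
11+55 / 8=17.88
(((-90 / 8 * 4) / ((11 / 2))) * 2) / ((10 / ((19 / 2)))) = -171 / 11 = -15.55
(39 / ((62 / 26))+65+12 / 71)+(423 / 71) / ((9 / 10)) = 194004 / 2201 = 88.14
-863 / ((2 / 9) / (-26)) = 100971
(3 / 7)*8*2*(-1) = -48 / 7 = -6.86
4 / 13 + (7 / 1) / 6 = 115 / 78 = 1.47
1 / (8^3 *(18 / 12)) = 1 / 768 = 0.00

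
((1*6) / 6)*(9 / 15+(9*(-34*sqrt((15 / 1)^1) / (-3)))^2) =780303 / 5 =156060.60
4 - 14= -10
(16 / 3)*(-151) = -2416 / 3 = -805.33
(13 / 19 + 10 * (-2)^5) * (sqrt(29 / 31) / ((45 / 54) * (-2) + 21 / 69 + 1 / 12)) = 1674492 * sqrt(899) / 207917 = 241.48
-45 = -45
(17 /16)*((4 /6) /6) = 0.12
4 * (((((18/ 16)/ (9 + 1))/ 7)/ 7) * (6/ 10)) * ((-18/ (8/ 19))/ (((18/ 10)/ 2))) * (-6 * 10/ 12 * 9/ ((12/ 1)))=1539/ 1568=0.98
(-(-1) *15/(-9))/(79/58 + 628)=-0.00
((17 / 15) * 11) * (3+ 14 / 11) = 799 / 15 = 53.27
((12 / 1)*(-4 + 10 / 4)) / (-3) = 6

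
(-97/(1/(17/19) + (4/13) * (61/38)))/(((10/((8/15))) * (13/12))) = -2.96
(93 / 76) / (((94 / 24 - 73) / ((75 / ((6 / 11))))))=-76725 / 31502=-2.44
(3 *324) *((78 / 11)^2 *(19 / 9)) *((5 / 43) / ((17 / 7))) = 436952880 / 88451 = 4940.06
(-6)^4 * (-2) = -2592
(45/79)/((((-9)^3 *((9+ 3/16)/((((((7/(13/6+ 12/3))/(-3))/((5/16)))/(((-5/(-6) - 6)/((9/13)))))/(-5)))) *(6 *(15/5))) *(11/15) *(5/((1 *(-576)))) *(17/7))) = -32768/3304203045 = -0.00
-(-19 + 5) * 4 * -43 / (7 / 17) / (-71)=5848 / 71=82.37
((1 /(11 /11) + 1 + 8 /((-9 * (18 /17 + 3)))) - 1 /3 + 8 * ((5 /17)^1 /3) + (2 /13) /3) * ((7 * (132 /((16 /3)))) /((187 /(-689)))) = -116255447 /79764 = -1457.49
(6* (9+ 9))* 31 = 3348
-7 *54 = -378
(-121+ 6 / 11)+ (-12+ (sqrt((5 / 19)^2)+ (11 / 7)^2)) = -1328483 / 10241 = -129.72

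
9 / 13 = 0.69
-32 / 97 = -0.33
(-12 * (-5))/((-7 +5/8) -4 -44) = -32/29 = -1.10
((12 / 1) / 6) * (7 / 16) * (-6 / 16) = -0.33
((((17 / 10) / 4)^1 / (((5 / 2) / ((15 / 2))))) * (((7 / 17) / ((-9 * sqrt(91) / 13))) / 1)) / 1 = -sqrt(91) / 120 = -0.08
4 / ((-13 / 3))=-12 / 13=-0.92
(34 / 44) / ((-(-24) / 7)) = 119 / 528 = 0.23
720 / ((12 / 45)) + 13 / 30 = 81013 / 30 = 2700.43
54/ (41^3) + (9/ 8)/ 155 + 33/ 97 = 2886910473/ 8289817880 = 0.35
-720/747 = -80/83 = -0.96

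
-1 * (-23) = 23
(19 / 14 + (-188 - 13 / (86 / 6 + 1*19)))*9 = -1178307 / 700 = -1683.30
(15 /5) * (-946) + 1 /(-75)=-212851 /75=-2838.01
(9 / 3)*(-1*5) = -15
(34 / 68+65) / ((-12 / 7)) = -917 / 24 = -38.21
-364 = -364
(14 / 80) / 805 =1 / 4600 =0.00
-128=-128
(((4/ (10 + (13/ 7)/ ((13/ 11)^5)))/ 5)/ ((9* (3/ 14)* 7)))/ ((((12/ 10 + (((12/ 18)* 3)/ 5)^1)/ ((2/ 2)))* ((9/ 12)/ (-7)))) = -5597956/ 174986001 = -0.03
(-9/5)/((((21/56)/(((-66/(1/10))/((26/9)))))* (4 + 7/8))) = 38016/169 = 224.95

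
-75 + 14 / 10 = -368 / 5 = -73.60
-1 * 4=-4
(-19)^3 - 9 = -6868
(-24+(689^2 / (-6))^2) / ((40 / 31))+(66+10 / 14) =48903126526489 / 10080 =4851500647.47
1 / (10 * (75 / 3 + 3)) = 1 / 280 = 0.00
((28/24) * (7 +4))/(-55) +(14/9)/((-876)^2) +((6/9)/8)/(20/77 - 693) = -215005089859/920983572360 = -0.23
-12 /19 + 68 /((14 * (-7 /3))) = -2526 /931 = -2.71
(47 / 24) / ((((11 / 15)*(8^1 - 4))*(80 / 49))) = 0.41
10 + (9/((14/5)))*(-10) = -22.14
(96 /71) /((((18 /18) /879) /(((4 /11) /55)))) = 337536 /42955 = 7.86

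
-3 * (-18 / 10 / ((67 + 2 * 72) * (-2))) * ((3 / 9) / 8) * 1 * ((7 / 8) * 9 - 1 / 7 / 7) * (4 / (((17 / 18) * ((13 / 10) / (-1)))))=0.01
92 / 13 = 7.08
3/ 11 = 0.27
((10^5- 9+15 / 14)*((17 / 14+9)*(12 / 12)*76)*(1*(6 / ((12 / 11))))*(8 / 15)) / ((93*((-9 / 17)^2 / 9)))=48365285819708 / 615195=78617813.57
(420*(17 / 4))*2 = 3570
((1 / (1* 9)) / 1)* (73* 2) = 146 / 9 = 16.22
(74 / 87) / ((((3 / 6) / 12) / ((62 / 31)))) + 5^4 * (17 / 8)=317597 / 232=1368.95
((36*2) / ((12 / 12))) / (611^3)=72 / 228099131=0.00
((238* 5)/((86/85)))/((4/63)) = 3186225/172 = 18524.56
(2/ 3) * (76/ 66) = 76/ 99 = 0.77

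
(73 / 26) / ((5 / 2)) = 73 / 65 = 1.12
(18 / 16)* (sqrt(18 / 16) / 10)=27* sqrt(2) / 320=0.12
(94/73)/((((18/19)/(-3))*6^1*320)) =-893/420480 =-0.00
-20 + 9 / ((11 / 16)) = -76 / 11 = -6.91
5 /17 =0.29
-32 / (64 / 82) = -41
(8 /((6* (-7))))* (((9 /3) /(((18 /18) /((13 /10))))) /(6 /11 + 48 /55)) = -11 /21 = -0.52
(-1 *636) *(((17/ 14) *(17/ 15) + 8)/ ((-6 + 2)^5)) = 104357/ 17920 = 5.82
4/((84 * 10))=1/210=0.00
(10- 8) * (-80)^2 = 12800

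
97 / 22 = 4.41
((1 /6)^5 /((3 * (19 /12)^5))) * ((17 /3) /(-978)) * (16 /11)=-4352 /119870428689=-0.00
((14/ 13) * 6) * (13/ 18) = 14/ 3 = 4.67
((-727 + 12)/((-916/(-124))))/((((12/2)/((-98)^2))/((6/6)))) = -106436330/687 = -154929.16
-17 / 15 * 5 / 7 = -17 / 21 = -0.81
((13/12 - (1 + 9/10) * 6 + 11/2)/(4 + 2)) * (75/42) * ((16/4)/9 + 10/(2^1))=-10115/1296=-7.80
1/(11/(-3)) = -3/11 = -0.27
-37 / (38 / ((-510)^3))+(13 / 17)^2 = 129160184.80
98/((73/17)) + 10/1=2396/73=32.82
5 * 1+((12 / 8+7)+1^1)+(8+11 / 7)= 337 / 14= 24.07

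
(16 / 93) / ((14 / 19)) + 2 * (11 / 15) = 5534 / 3255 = 1.70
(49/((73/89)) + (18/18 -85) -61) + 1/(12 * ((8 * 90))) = -53775287/630720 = -85.26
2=2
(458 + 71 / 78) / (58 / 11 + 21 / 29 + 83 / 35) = 399651175 / 7287696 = 54.84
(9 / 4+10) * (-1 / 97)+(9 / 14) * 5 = 3.09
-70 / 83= -0.84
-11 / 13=-0.85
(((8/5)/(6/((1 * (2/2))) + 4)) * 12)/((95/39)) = 1872/2375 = 0.79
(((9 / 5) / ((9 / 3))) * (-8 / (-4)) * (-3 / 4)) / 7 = -9 / 70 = -0.13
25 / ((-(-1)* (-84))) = -25 / 84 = -0.30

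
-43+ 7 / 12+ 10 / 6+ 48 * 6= 989 / 4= 247.25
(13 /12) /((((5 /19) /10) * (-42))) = -247 /252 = -0.98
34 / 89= 0.38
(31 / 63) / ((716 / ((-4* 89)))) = -2759 / 11277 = -0.24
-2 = -2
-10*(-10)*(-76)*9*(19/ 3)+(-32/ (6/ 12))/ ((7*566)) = -858169232/ 1981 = -433200.02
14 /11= 1.27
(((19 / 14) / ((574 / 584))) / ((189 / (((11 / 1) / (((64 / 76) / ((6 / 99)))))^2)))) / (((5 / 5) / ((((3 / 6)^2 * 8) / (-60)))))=-500707 / 3280616640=-0.00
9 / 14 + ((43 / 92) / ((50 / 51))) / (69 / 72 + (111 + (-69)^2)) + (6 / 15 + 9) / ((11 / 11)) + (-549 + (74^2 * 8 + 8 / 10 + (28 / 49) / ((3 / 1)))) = 17458634195339 / 403480950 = 43270.03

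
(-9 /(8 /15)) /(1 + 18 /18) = -135 /16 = -8.44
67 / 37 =1.81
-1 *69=-69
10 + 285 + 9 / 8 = 2369 / 8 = 296.12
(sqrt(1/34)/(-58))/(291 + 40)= -sqrt(34)/652732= -0.00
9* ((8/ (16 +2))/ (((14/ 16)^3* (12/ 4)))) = 2048/ 1029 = 1.99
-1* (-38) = 38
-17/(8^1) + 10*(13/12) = 209/24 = 8.71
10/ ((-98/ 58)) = -290/ 49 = -5.92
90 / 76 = 45 / 38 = 1.18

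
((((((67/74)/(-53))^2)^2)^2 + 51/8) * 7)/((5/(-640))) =-2498267531703281128329088295431/437371766754775610268792962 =-5712.00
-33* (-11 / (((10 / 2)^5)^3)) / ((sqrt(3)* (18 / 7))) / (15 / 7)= 5929* sqrt(3) / 8239746093750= 0.00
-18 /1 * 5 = -90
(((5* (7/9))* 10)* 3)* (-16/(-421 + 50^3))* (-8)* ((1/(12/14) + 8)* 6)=352000/53391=6.59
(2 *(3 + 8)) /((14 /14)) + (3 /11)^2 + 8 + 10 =4849 /121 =40.07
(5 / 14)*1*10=25 / 7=3.57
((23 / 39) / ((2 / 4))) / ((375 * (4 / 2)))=23 / 14625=0.00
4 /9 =0.44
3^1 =3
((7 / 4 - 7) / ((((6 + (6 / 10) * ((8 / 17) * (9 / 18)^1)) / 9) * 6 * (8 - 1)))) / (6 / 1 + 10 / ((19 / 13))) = -1615 / 113216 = -0.01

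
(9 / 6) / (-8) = -0.19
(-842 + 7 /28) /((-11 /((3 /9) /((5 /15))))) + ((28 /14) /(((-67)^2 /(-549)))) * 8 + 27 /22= 1360943 /17956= 75.79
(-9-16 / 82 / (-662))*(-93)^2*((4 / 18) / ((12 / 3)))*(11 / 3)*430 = -277584153275 / 40713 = -6818071.70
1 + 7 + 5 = 13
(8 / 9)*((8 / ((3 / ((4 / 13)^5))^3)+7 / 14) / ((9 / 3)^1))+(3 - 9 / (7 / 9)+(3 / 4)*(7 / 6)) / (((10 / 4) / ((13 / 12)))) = -66595354881606858331933 / 20896128964072410637680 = -3.19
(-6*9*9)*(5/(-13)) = 2430/13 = 186.92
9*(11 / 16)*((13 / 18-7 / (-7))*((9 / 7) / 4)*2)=3069 / 448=6.85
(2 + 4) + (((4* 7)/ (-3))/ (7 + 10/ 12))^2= 16390/ 2209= 7.42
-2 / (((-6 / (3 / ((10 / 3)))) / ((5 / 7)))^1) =3 / 14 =0.21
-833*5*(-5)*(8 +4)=249900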